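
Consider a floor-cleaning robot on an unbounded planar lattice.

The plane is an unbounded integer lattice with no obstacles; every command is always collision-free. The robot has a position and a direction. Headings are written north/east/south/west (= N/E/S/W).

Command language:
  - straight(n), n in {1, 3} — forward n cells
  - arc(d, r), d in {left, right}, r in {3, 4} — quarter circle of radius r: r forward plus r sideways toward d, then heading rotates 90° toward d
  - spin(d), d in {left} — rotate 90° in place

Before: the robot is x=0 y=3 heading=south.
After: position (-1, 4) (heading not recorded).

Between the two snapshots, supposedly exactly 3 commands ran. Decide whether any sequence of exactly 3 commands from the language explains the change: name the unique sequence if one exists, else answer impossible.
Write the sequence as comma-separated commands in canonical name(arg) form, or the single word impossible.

arc(left, 3), spin(left), arc(left, 4)

key: running arc(left, 4) before arc(left, 3) would end elsewhere — order is forced
t0: x=0 y=3 heading=south
step 1 (arc(left, 3)): x=3 y=0 heading=east
step 2 (spin(left)): x=3 y=0 heading=north
step 3 (arc(left, 4)): x=-1 y=4 heading=west
all 343 alternatives checked — unique.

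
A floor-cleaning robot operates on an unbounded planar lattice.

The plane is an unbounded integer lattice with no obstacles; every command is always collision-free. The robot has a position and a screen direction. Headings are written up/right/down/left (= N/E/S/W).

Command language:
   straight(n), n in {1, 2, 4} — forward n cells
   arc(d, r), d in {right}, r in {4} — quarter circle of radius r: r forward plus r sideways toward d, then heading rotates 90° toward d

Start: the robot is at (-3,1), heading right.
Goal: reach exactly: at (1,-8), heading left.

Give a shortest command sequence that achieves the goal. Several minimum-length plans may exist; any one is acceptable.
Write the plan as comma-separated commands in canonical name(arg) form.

straight(4), arc(right, 4), straight(1), arc(right, 4)

t0: at (-3,1), heading right
[1] after straight(4): at (1,1), heading right
[2] after arc(right, 4): at (5,-3), heading down
[3] after straight(1): at (5,-4), heading down
[4] after arc(right, 4): at (1,-8), heading left
shorter routes all fall short; 4 is best.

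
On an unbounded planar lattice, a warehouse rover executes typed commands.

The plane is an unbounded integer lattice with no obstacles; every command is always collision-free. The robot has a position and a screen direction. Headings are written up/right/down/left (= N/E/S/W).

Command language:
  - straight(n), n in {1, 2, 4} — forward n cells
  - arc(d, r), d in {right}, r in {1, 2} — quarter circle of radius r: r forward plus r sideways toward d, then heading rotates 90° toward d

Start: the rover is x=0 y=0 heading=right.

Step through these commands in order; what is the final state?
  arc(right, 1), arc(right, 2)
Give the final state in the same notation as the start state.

from: x=0 y=0 heading=right
1. arc(right, 1) → x=1 y=-1 heading=down
2. arc(right, 2) → x=-1 y=-3 heading=left

x=-1 y=-3 heading=left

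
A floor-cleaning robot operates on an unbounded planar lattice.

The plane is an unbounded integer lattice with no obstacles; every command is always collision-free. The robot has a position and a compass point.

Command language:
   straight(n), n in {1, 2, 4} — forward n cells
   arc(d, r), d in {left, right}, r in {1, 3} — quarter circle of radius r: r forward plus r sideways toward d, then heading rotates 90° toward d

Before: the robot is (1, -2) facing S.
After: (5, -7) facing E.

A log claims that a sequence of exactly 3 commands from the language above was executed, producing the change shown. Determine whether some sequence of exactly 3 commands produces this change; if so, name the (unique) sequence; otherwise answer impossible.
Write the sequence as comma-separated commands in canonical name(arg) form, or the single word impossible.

key: position moved to (5,-7) AND the heading swung to E — translation plus rotation needed
t0: (1, -2) facing S
1. straight(2) → (1, -4) facing S
2. arc(left, 3) → (4, -7) facing E
3. straight(1) → (5, -7) facing E
all 343 alternatives checked — unique.

straight(2), arc(left, 3), straight(1)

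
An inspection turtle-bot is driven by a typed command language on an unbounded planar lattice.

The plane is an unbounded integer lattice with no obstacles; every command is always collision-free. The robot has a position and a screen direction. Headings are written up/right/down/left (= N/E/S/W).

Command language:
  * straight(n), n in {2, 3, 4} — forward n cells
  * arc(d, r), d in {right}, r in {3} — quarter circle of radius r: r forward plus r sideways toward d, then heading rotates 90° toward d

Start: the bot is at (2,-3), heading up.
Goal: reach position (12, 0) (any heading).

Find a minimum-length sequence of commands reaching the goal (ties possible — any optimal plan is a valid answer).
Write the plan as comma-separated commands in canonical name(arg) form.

arc(right, 3), straight(3), straight(4)

t0: at (2,-3), heading up
t=1 arc(right, 3) ⇒ at (5,0), heading right
t=2 straight(3) ⇒ at (8,0), heading right
t=3 straight(4) ⇒ at (12,0), heading right
minimal: 3 command(s), checked below 3.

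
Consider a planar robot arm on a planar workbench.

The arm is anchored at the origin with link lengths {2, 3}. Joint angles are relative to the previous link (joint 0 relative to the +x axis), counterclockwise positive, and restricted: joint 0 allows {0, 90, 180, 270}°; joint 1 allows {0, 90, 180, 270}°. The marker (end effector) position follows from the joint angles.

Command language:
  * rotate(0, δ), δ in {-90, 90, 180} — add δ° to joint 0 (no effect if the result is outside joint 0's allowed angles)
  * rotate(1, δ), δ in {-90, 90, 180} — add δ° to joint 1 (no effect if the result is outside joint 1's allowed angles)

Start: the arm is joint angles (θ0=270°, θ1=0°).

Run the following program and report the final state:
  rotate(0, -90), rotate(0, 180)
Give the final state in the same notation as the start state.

joint angles (θ0=0°, θ1=0°)

from: joint angles (θ0=270°, θ1=0°)
step 1 (rotate(0, -90)): joint angles (θ0=180°, θ1=0°)
step 2 (rotate(0, 180)): joint angles (θ0=0°, θ1=0°)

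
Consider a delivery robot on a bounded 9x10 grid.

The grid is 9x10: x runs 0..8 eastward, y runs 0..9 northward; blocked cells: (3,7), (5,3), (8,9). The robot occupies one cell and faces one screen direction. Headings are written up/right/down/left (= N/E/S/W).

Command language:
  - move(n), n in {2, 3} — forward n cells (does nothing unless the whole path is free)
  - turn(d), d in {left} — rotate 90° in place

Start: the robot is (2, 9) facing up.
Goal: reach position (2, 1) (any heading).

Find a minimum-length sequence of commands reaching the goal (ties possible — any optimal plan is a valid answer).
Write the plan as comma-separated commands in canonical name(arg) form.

turn(left), turn(left), move(3), move(3), move(2)

from: (2, 9) facing up
1. turn(left) → (2, 9) facing left
2. turn(left) → (2, 9) facing down
3. move(3) → (2, 6) facing down
4. move(3) → (2, 3) facing down
5. move(2) → (2, 1) facing down
shorter routes all fall short; 5 is best.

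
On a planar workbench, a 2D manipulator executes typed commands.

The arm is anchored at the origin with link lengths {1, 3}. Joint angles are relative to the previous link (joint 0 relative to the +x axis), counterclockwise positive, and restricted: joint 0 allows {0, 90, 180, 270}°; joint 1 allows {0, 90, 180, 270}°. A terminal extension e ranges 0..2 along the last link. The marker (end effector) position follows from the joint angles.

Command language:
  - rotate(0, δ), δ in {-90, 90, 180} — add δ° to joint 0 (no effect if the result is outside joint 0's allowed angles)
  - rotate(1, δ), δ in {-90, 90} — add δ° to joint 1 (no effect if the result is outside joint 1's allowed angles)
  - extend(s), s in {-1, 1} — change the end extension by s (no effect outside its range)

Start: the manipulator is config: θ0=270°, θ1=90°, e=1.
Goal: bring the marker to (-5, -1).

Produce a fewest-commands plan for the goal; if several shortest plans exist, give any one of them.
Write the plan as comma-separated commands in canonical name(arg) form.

initial: config: θ0=270°, θ1=90°, e=1
1. rotate(1, 90) → config: θ0=270°, θ1=180°, e=1
2. rotate(1, 90) → config: θ0=270°, θ1=270°, e=1
3. extend(1) → config: θ0=270°, θ1=270°, e=2
shorter routes all fall short; 3 is best.

rotate(1, 90), rotate(1, 90), extend(1)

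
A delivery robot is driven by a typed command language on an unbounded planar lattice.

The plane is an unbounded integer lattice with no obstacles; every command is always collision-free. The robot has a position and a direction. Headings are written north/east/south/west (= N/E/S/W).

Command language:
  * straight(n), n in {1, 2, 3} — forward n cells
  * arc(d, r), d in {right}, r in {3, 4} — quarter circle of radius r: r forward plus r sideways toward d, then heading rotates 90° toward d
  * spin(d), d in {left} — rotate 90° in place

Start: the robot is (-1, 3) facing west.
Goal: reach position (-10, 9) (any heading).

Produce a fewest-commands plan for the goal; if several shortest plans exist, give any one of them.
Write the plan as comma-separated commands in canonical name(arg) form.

straight(3), straight(3), arc(right, 3), straight(3)

initial: (-1, 3) facing west
step 1 (straight(3)): (-4, 3) facing west
step 2 (straight(3)): (-7, 3) facing west
step 3 (arc(right, 3)): (-10, 6) facing north
step 4 (straight(3)): (-10, 9) facing north
nothing shorter than 4 reaches the goal.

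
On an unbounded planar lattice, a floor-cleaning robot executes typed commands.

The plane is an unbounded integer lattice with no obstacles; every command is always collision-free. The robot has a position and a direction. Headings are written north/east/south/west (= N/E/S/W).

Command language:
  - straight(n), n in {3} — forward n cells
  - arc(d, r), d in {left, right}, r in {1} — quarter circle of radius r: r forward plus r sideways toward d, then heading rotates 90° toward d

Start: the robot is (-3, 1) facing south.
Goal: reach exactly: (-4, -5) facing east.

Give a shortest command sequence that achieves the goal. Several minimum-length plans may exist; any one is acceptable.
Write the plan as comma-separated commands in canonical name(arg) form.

begin: (-3, 1) facing south
step 1 (straight(3)): (-3, -2) facing south
step 2 (arc(right, 1)): (-4, -3) facing west
step 3 (arc(left, 1)): (-5, -4) facing south
step 4 (arc(left, 1)): (-4, -5) facing east
shorter routes all fall short; 4 is best.

straight(3), arc(right, 1), arc(left, 1), arc(left, 1)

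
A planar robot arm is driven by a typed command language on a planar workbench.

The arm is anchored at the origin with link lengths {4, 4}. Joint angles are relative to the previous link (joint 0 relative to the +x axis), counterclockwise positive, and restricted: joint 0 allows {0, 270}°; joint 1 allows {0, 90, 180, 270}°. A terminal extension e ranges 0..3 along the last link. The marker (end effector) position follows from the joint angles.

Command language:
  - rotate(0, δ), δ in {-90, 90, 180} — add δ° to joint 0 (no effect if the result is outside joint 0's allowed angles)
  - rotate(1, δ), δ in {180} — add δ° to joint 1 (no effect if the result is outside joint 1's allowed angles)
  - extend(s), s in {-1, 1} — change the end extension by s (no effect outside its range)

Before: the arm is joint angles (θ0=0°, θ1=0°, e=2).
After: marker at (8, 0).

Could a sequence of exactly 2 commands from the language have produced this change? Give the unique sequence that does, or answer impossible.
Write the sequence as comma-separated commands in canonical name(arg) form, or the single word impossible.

extend(-1), extend(-1)

initial: joint angles (θ0=0°, θ1=0°, e=2)
t=1 extend(-1) ⇒ joint angles (θ0=0°, θ1=0°, e=1)
t=2 extend(-1) ⇒ joint angles (θ0=0°, θ1=0°, e=0)
all 36 alternatives checked — unique.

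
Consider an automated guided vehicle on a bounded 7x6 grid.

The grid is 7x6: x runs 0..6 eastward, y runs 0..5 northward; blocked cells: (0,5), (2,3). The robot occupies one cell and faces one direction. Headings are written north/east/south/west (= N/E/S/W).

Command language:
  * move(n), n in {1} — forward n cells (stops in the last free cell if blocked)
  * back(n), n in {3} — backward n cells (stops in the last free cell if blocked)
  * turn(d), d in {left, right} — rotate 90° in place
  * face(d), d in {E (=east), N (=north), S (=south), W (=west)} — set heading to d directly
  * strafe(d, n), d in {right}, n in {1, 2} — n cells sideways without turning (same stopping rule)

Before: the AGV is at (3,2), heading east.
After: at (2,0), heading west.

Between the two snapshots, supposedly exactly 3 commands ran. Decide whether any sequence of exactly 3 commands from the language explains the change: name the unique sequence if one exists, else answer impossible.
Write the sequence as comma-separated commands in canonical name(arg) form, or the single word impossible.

strafe(right, 2), face(W), move(1)

key: order matters: swapping strafe(right, 2) and move(1) lands elsewhere
from: at (3,2), heading east
step 1 (strafe(right, 2)): at (3,0), heading east
step 2 (face(W)): at (3,0), heading west
step 3 (move(1)): at (2,0), heading west
no other 3-command option fits: unique.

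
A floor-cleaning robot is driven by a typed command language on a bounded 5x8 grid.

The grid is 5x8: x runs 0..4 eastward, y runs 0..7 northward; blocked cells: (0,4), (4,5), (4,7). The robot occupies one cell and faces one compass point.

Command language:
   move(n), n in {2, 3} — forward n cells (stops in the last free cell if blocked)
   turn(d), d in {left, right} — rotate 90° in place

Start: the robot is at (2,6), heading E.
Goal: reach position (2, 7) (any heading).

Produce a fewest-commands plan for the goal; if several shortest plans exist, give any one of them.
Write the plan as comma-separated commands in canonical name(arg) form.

turn(left), move(3)

initial: at (2,6), heading E
[1] after turn(left): at (2,6), heading N
[2] after move(3): at (2,7), heading N
minimal: 2 command(s), checked below 2.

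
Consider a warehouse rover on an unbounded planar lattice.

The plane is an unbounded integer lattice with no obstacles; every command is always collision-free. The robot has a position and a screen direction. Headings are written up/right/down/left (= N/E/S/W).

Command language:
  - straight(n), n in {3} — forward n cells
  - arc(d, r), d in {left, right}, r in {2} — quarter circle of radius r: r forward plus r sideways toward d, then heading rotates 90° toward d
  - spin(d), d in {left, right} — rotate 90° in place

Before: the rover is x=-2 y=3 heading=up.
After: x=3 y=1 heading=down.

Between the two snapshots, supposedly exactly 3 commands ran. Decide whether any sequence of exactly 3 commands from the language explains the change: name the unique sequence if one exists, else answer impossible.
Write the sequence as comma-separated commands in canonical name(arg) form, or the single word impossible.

key: order matters: swapping spin(right) and arc(right, 2) lands elsewhere
t0: x=-2 y=3 heading=up
t=1 spin(right) ⇒ x=-2 y=3 heading=right
t=2 straight(3) ⇒ x=1 y=3 heading=right
t=3 arc(right, 2) ⇒ x=3 y=1 heading=down
all 125 alternatives checked — unique.

spin(right), straight(3), arc(right, 2)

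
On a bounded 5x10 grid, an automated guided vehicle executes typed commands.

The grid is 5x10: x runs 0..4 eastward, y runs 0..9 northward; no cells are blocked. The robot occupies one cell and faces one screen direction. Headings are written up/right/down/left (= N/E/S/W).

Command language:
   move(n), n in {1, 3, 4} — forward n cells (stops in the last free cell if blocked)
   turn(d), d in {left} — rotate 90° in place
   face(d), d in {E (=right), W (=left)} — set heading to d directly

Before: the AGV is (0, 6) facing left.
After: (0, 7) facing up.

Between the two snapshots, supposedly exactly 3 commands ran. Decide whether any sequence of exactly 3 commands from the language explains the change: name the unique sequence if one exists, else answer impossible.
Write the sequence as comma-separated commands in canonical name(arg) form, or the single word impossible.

key: position moved to (0,7) AND the heading swung to N — translation plus rotation needed
from: (0, 6) facing left
1. face(E) → (0, 6) facing right
2. turn(left) → (0, 6) facing up
3. move(1) → (0, 7) facing up
all 216 alternatives checked — unique.

face(E), turn(left), move(1)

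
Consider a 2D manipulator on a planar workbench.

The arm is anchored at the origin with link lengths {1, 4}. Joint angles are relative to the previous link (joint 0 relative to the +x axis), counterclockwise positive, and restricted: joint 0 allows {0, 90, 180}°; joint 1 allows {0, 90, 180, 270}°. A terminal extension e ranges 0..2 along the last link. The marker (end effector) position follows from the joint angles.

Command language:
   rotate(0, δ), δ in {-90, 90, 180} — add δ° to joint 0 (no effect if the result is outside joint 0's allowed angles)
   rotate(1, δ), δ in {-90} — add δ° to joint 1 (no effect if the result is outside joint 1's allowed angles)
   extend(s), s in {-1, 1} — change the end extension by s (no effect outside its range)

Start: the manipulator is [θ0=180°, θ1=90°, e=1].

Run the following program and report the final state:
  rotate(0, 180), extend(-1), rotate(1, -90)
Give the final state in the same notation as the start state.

[θ0=0°, θ1=0°, e=0]

from: [θ0=180°, θ1=90°, e=1]
1. rotate(0, 180) → [θ0=0°, θ1=90°, e=1]
2. extend(-1) → [θ0=0°, θ1=90°, e=0]
3. rotate(1, -90) → [θ0=0°, θ1=0°, e=0]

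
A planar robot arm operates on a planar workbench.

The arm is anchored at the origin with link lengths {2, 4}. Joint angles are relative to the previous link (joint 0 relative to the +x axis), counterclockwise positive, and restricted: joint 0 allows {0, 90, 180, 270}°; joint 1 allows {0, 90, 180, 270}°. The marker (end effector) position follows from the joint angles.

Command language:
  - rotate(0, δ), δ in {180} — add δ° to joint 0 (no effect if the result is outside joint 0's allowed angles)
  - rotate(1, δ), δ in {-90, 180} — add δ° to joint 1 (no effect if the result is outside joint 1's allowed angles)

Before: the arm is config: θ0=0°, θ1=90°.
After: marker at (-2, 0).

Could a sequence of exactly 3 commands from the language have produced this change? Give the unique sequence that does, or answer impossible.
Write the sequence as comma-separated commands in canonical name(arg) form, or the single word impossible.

rotate(1, -90), rotate(1, -90), rotate(1, -90)

t0: config: θ0=0°, θ1=90°
t=1 rotate(1, -90) ⇒ config: θ0=0°, θ1=0°
t=2 rotate(1, -90) ⇒ config: θ0=0°, θ1=270°
t=3 rotate(1, -90) ⇒ config: θ0=0°, θ1=180°
all 27 alternatives checked — unique.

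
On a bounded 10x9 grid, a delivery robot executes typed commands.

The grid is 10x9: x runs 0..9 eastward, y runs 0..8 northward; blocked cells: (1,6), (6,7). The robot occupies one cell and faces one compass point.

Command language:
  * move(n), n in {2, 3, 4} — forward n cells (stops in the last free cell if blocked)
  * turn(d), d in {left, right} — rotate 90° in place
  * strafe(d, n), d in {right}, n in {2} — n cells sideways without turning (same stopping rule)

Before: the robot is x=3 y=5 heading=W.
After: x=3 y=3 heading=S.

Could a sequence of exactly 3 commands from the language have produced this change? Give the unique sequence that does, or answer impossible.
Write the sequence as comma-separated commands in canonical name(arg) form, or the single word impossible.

key: cell and facing (now S) both changed — the 3 commands mix motion and turning
start: x=3 y=5 heading=W
1. strafe(right, 2) → x=3 y=7 heading=W
2. turn(left) → x=3 y=7 heading=S
3. move(4) → x=3 y=3 heading=S
no other 3-command option fits: unique.

strafe(right, 2), turn(left), move(4)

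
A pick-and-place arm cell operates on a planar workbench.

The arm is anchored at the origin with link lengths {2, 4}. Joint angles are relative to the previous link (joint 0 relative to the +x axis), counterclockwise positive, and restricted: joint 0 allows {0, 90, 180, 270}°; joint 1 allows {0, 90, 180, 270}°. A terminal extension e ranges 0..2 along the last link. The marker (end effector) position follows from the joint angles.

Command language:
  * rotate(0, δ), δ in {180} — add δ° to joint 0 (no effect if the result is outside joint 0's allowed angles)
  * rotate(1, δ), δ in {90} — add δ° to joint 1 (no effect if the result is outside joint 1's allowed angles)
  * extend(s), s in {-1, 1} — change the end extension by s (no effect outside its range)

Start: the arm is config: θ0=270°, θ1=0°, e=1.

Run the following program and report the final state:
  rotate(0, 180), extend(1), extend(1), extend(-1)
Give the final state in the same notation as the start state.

from: config: θ0=270°, θ1=0°, e=1
1. rotate(0, 180) → config: θ0=90°, θ1=0°, e=1
2. extend(1) → config: θ0=90°, θ1=0°, e=2
3. extend(1) → config: θ0=90°, θ1=0°, e=2
4. extend(-1) → config: θ0=90°, θ1=0°, e=1

config: θ0=90°, θ1=0°, e=1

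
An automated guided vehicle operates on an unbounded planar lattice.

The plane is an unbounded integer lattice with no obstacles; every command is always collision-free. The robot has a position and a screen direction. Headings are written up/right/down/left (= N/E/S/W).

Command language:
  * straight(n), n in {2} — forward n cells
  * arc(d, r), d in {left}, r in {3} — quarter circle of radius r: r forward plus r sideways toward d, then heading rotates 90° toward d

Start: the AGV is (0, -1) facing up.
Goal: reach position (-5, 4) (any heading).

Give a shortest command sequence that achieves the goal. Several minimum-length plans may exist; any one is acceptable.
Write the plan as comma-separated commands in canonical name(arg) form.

begin: (0, -1) facing up
t=1 straight(2) ⇒ (0, 1) facing up
t=2 arc(left, 3) ⇒ (-3, 4) facing left
t=3 straight(2) ⇒ (-5, 4) facing left
shorter routes all fall short; 3 is best.

straight(2), arc(left, 3), straight(2)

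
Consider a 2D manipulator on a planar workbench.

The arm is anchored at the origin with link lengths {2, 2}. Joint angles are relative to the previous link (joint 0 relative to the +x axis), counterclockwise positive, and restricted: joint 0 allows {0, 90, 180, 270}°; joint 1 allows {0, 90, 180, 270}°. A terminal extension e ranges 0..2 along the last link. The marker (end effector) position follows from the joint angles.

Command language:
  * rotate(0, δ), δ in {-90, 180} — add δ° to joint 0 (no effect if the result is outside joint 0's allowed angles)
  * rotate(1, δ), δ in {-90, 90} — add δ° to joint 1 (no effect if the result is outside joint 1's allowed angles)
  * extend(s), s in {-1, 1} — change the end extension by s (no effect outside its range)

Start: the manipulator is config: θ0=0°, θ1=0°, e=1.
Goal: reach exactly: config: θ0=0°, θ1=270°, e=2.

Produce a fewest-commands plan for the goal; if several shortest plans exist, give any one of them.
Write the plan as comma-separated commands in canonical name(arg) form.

extend(1), rotate(1, -90)

from: config: θ0=0°, θ1=0°, e=1
1. extend(1) → config: θ0=0°, θ1=0°, e=2
2. rotate(1, -90) → config: θ0=0°, θ1=270°, e=2
nothing shorter than 2 reaches the goal.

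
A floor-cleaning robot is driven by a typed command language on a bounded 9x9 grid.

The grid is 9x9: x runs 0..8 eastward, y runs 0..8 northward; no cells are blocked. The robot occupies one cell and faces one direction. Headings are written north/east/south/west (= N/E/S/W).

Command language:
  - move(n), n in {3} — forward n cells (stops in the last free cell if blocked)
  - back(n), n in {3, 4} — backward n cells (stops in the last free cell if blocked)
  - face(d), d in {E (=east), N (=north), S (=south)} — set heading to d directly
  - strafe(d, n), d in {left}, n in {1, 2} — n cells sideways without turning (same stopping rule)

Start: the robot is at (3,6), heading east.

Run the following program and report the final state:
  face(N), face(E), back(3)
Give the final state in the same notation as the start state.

at (0,6), heading east

t0: at (3,6), heading east
[1] after face(N): at (3,6), heading north
[2] after face(E): at (3,6), heading east
[3] after back(3): at (0,6), heading east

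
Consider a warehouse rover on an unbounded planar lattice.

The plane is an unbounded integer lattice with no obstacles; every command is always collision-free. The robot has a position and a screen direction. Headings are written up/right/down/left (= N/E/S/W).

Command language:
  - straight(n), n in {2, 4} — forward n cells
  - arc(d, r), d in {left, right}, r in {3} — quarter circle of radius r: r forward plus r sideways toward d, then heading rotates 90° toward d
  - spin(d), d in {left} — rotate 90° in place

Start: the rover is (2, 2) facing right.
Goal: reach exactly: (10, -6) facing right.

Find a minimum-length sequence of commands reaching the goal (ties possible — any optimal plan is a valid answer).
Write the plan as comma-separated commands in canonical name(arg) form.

straight(2), arc(right, 3), straight(2), arc(left, 3)

start: (2, 2) facing right
t=1 straight(2) ⇒ (4, 2) facing right
t=2 arc(right, 3) ⇒ (7, -1) facing down
t=3 straight(2) ⇒ (7, -3) facing down
t=4 arc(left, 3) ⇒ (10, -6) facing right
minimal: 4 command(s), checked below 4.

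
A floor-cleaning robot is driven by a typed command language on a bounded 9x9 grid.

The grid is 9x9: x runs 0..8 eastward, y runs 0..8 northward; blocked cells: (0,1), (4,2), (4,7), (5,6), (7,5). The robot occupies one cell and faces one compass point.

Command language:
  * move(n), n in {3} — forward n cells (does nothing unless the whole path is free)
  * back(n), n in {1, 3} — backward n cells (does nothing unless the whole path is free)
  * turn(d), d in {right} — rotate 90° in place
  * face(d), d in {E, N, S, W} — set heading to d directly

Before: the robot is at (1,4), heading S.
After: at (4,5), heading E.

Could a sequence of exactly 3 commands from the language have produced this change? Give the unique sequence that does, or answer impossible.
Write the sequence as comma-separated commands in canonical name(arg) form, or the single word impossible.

back(1), face(E), move(3)

key: position moved to (4,5) AND the heading swung to E — translation plus rotation needed
from: at (1,4), heading S
t=1 back(1) ⇒ at (1,5), heading S
t=2 face(E) ⇒ at (1,5), heading E
t=3 move(3) ⇒ at (4,5), heading E
no other 3-command option fits: unique.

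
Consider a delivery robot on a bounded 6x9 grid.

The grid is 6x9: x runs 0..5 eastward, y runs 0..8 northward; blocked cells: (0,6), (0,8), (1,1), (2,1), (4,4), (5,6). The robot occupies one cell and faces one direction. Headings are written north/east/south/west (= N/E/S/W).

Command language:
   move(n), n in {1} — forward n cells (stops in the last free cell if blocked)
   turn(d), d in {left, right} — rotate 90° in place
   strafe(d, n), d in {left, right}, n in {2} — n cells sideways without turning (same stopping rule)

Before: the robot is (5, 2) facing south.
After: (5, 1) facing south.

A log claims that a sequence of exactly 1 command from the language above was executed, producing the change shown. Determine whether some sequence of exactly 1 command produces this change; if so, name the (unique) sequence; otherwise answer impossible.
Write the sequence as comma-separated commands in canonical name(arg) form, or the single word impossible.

key: heading stays S — the single command does not turn
from: (5, 2) facing south
[1] after move(1): (5, 1) facing south
uniquely the one of 5 1-step routes that fits.

move(1)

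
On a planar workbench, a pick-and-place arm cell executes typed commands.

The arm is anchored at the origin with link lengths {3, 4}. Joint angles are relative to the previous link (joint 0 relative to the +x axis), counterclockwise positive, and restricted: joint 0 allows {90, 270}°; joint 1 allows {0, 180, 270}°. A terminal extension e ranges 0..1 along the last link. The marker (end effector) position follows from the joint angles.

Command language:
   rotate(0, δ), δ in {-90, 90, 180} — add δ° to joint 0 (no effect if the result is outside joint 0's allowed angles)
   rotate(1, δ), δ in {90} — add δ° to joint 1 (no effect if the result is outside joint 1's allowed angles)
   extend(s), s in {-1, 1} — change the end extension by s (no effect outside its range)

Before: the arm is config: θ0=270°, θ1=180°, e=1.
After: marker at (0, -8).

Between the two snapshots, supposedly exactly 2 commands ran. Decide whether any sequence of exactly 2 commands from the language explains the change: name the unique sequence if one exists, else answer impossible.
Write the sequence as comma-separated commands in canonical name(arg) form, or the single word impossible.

start: config: θ0=270°, θ1=180°, e=1
t=1 rotate(1, 90) ⇒ config: θ0=270°, θ1=270°, e=1
t=2 rotate(1, 90) ⇒ config: θ0=270°, θ1=0°, e=1
no other 2-command option fits: unique.

rotate(1, 90), rotate(1, 90)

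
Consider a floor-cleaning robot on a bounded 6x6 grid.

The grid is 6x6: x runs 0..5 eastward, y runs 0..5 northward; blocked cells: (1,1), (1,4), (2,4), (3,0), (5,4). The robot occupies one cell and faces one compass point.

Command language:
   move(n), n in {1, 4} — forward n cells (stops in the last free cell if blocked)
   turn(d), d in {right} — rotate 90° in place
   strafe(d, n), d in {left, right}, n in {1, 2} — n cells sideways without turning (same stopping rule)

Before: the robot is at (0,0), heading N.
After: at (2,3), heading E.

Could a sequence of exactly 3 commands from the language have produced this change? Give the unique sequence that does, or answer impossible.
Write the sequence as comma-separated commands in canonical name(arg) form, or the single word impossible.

key: move(4) is stopped early by the blocked cell at (2,4)
from: at (0,0), heading N
[1] after strafe(right, 2): at (2,0), heading N
[2] after move(4): at (2,3), heading N
[3] after turn(right): at (2,3), heading E
all 343 alternatives checked — unique.

strafe(right, 2), move(4), turn(right)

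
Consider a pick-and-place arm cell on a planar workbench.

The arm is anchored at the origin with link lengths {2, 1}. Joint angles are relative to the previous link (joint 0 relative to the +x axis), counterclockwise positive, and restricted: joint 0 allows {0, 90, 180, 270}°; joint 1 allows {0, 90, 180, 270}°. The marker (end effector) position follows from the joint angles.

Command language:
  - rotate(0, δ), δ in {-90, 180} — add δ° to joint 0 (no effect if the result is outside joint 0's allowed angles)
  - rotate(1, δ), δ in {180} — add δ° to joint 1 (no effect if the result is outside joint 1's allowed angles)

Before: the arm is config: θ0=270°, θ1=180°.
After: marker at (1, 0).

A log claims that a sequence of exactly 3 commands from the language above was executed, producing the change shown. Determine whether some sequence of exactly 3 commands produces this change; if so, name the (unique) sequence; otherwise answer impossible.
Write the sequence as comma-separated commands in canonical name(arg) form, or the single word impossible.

rotate(0, -90), rotate(0, -90), rotate(0, -90)

t0: config: θ0=270°, θ1=180°
t=1 rotate(0, -90) ⇒ config: θ0=180°, θ1=180°
t=2 rotate(0, -90) ⇒ config: θ0=90°, θ1=180°
t=3 rotate(0, -90) ⇒ config: θ0=0°, θ1=180°
uniquely the one of 27 3-step routes that fits.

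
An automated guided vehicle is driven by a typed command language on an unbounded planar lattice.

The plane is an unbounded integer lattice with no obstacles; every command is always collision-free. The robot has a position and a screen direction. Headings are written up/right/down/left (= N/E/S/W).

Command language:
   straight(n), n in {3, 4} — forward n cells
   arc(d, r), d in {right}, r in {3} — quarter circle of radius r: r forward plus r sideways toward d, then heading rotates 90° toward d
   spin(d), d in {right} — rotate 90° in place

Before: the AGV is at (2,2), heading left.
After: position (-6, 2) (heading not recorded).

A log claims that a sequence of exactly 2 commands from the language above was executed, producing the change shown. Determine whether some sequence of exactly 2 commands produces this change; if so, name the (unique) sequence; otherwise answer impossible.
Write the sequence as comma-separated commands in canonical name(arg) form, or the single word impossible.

straight(4), straight(4)

initial: at (2,2), heading left
step 1 (straight(4)): at (-2,2), heading left
step 2 (straight(4)): at (-6,2), heading left
all 16 alternatives checked — unique.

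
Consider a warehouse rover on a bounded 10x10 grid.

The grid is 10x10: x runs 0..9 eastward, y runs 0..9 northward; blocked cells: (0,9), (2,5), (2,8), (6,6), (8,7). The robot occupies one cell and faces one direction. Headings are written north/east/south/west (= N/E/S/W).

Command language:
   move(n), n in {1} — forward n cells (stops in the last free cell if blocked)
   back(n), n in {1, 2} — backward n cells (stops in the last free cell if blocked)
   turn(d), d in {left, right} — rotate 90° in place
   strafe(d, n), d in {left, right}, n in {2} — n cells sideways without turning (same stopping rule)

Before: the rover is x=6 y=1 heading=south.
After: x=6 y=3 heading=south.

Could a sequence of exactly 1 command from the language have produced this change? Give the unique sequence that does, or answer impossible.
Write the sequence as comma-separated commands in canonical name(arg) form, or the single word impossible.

back(2)

key: still facing S — the one step turns nothing
begin: x=6 y=1 heading=south
[1] after back(2): x=6 y=3 heading=south
uniquely the one of 7 1-step routes that fits.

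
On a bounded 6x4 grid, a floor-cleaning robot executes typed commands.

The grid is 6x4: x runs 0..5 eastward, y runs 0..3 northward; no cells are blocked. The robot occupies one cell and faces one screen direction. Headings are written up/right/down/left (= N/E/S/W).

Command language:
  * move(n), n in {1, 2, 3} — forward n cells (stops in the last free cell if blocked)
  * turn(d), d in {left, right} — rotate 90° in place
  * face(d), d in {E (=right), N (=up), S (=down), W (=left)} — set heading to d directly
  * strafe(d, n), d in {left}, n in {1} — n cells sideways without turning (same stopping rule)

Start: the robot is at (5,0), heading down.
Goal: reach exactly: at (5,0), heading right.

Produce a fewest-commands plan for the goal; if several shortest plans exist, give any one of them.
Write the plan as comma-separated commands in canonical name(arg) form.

turn(left)

from: at (5,0), heading down
step 1 (turn(left)): at (5,0), heading right
nothing shorter than 1 reaches the goal.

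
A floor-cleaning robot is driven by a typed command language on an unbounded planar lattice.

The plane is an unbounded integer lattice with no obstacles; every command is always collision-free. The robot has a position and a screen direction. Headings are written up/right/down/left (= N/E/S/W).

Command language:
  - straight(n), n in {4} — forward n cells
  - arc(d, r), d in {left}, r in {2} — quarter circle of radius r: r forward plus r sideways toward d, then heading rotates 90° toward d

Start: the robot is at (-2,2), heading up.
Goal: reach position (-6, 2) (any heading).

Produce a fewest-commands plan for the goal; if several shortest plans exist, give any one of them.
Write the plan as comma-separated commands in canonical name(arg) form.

arc(left, 2), arc(left, 2)

begin: at (-2,2), heading up
step 1 (arc(left, 2)): at (-4,4), heading left
step 2 (arc(left, 2)): at (-6,2), heading down
shorter routes all fall short; 2 is best.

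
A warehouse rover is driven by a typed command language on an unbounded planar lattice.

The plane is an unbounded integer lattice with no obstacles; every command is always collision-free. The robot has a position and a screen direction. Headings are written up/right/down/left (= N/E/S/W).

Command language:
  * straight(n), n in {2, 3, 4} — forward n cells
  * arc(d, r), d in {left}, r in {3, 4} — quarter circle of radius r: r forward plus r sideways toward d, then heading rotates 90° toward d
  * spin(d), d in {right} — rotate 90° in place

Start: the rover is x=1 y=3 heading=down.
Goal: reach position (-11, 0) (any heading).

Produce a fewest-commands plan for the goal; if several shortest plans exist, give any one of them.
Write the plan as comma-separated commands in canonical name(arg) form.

t0: x=1 y=3 heading=down
t=1 straight(3) ⇒ x=1 y=0 heading=down
t=2 spin(right) ⇒ x=1 y=0 heading=left
t=3 straight(4) ⇒ x=-3 y=0 heading=left
t=4 straight(4) ⇒ x=-7 y=0 heading=left
t=5 straight(4) ⇒ x=-11 y=0 heading=left
shorter routes all fall short; 5 is best.

straight(3), spin(right), straight(4), straight(4), straight(4)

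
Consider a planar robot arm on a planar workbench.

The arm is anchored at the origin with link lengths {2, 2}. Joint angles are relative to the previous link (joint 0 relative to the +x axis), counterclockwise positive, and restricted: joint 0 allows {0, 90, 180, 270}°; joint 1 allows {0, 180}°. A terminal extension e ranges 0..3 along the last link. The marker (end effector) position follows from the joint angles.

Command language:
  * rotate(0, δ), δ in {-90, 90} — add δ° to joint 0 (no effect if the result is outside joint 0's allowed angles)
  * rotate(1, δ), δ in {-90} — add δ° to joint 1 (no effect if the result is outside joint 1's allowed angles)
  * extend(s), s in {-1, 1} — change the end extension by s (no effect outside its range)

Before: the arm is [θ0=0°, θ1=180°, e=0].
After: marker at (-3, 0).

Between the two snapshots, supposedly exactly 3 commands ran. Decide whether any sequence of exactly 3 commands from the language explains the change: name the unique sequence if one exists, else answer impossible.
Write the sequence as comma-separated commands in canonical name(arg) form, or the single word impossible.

extend(1), extend(1), extend(1)

start: [θ0=0°, θ1=180°, e=0]
step 1 (extend(1)): [θ0=0°, θ1=180°, e=1]
step 2 (extend(1)): [θ0=0°, θ1=180°, e=2]
step 3 (extend(1)): [θ0=0°, θ1=180°, e=3]
no other 3-command option fits: unique.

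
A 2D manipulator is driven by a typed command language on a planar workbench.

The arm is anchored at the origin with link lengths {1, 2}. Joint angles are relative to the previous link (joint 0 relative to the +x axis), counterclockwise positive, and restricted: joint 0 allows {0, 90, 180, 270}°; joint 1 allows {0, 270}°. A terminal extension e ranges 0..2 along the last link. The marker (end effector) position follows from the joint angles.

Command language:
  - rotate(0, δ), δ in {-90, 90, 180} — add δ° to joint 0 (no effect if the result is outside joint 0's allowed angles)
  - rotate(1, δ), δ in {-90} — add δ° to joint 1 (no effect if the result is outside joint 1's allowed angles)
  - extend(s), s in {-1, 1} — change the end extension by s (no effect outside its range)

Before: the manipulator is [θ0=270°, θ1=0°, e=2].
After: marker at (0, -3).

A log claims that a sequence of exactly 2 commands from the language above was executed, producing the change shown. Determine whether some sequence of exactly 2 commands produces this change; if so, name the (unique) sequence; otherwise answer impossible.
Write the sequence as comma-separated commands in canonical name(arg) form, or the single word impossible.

extend(-1), extend(-1)

t0: [θ0=270°, θ1=0°, e=2]
t=1 extend(-1) ⇒ [θ0=270°, θ1=0°, e=1]
t=2 extend(-1) ⇒ [θ0=270°, θ1=0°, e=0]
uniquely the one of 36 2-step routes that fits.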